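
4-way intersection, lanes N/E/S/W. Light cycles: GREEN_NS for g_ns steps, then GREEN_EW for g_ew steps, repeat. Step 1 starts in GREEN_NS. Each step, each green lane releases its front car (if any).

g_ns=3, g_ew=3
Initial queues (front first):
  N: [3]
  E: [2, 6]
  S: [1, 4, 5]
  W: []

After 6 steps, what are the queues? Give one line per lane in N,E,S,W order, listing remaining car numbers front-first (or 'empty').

Step 1 [NS]: N:car3-GO,E:wait,S:car1-GO,W:wait | queues: N=0 E=2 S=2 W=0
Step 2 [NS]: N:empty,E:wait,S:car4-GO,W:wait | queues: N=0 E=2 S=1 W=0
Step 3 [NS]: N:empty,E:wait,S:car5-GO,W:wait | queues: N=0 E=2 S=0 W=0
Step 4 [EW]: N:wait,E:car2-GO,S:wait,W:empty | queues: N=0 E=1 S=0 W=0
Step 5 [EW]: N:wait,E:car6-GO,S:wait,W:empty | queues: N=0 E=0 S=0 W=0

N: empty
E: empty
S: empty
W: empty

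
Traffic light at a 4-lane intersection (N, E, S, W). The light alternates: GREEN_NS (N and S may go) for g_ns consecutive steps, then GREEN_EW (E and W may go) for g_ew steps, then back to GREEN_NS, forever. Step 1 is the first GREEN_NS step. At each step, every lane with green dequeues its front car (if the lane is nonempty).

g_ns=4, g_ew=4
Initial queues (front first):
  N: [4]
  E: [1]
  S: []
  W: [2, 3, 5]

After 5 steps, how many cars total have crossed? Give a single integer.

Step 1 [NS]: N:car4-GO,E:wait,S:empty,W:wait | queues: N=0 E=1 S=0 W=3
Step 2 [NS]: N:empty,E:wait,S:empty,W:wait | queues: N=0 E=1 S=0 W=3
Step 3 [NS]: N:empty,E:wait,S:empty,W:wait | queues: N=0 E=1 S=0 W=3
Step 4 [NS]: N:empty,E:wait,S:empty,W:wait | queues: N=0 E=1 S=0 W=3
Step 5 [EW]: N:wait,E:car1-GO,S:wait,W:car2-GO | queues: N=0 E=0 S=0 W=2
Cars crossed by step 5: 3

Answer: 3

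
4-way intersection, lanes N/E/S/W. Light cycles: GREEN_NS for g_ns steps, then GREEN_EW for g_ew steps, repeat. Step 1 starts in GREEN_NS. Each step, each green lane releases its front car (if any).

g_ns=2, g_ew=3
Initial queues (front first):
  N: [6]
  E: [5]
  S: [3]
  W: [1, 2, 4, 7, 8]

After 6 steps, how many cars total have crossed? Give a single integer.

Answer: 6

Derivation:
Step 1 [NS]: N:car6-GO,E:wait,S:car3-GO,W:wait | queues: N=0 E=1 S=0 W=5
Step 2 [NS]: N:empty,E:wait,S:empty,W:wait | queues: N=0 E=1 S=0 W=5
Step 3 [EW]: N:wait,E:car5-GO,S:wait,W:car1-GO | queues: N=0 E=0 S=0 W=4
Step 4 [EW]: N:wait,E:empty,S:wait,W:car2-GO | queues: N=0 E=0 S=0 W=3
Step 5 [EW]: N:wait,E:empty,S:wait,W:car4-GO | queues: N=0 E=0 S=0 W=2
Step 6 [NS]: N:empty,E:wait,S:empty,W:wait | queues: N=0 E=0 S=0 W=2
Cars crossed by step 6: 6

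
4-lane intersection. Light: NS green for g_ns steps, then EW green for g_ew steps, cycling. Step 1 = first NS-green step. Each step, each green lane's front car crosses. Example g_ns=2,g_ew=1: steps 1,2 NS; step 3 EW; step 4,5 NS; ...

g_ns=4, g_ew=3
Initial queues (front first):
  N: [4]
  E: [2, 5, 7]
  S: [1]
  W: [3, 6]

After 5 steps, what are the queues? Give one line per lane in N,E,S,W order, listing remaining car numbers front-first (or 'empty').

Step 1 [NS]: N:car4-GO,E:wait,S:car1-GO,W:wait | queues: N=0 E=3 S=0 W=2
Step 2 [NS]: N:empty,E:wait,S:empty,W:wait | queues: N=0 E=3 S=0 W=2
Step 3 [NS]: N:empty,E:wait,S:empty,W:wait | queues: N=0 E=3 S=0 W=2
Step 4 [NS]: N:empty,E:wait,S:empty,W:wait | queues: N=0 E=3 S=0 W=2
Step 5 [EW]: N:wait,E:car2-GO,S:wait,W:car3-GO | queues: N=0 E=2 S=0 W=1

N: empty
E: 5 7
S: empty
W: 6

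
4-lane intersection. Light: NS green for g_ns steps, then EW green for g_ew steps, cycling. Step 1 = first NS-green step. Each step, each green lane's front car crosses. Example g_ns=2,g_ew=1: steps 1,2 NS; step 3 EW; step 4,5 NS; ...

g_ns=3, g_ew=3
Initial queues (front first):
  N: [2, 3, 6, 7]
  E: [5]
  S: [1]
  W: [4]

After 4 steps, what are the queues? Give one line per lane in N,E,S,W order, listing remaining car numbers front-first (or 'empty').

Step 1 [NS]: N:car2-GO,E:wait,S:car1-GO,W:wait | queues: N=3 E=1 S=0 W=1
Step 2 [NS]: N:car3-GO,E:wait,S:empty,W:wait | queues: N=2 E=1 S=0 W=1
Step 3 [NS]: N:car6-GO,E:wait,S:empty,W:wait | queues: N=1 E=1 S=0 W=1
Step 4 [EW]: N:wait,E:car5-GO,S:wait,W:car4-GO | queues: N=1 E=0 S=0 W=0

N: 7
E: empty
S: empty
W: empty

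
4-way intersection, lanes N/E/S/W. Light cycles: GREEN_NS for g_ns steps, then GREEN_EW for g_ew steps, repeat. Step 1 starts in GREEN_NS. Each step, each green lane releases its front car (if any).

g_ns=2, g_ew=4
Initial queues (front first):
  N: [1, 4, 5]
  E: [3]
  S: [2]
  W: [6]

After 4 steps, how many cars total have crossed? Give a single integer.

Answer: 5

Derivation:
Step 1 [NS]: N:car1-GO,E:wait,S:car2-GO,W:wait | queues: N=2 E=1 S=0 W=1
Step 2 [NS]: N:car4-GO,E:wait,S:empty,W:wait | queues: N=1 E=1 S=0 W=1
Step 3 [EW]: N:wait,E:car3-GO,S:wait,W:car6-GO | queues: N=1 E=0 S=0 W=0
Step 4 [EW]: N:wait,E:empty,S:wait,W:empty | queues: N=1 E=0 S=0 W=0
Cars crossed by step 4: 5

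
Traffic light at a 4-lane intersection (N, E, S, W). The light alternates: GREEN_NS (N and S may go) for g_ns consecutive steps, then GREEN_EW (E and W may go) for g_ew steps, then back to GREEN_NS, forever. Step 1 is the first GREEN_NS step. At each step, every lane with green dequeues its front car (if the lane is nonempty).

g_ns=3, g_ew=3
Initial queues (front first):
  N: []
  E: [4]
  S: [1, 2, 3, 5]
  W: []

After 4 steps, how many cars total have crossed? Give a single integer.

Answer: 4

Derivation:
Step 1 [NS]: N:empty,E:wait,S:car1-GO,W:wait | queues: N=0 E=1 S=3 W=0
Step 2 [NS]: N:empty,E:wait,S:car2-GO,W:wait | queues: N=0 E=1 S=2 W=0
Step 3 [NS]: N:empty,E:wait,S:car3-GO,W:wait | queues: N=0 E=1 S=1 W=0
Step 4 [EW]: N:wait,E:car4-GO,S:wait,W:empty | queues: N=0 E=0 S=1 W=0
Cars crossed by step 4: 4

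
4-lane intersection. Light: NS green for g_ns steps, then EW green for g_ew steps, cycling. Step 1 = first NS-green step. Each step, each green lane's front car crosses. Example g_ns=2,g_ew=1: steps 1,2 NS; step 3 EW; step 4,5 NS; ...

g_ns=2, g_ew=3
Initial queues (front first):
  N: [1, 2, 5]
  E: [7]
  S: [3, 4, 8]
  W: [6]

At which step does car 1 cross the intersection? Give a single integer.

Step 1 [NS]: N:car1-GO,E:wait,S:car3-GO,W:wait | queues: N=2 E=1 S=2 W=1
Step 2 [NS]: N:car2-GO,E:wait,S:car4-GO,W:wait | queues: N=1 E=1 S=1 W=1
Step 3 [EW]: N:wait,E:car7-GO,S:wait,W:car6-GO | queues: N=1 E=0 S=1 W=0
Step 4 [EW]: N:wait,E:empty,S:wait,W:empty | queues: N=1 E=0 S=1 W=0
Step 5 [EW]: N:wait,E:empty,S:wait,W:empty | queues: N=1 E=0 S=1 W=0
Step 6 [NS]: N:car5-GO,E:wait,S:car8-GO,W:wait | queues: N=0 E=0 S=0 W=0
Car 1 crosses at step 1

1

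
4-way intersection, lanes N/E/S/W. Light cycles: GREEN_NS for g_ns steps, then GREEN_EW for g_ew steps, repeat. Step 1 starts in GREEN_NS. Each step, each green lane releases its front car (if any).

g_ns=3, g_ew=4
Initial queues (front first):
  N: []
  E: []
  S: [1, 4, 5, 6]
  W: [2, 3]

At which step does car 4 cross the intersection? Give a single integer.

Step 1 [NS]: N:empty,E:wait,S:car1-GO,W:wait | queues: N=0 E=0 S=3 W=2
Step 2 [NS]: N:empty,E:wait,S:car4-GO,W:wait | queues: N=0 E=0 S=2 W=2
Step 3 [NS]: N:empty,E:wait,S:car5-GO,W:wait | queues: N=0 E=0 S=1 W=2
Step 4 [EW]: N:wait,E:empty,S:wait,W:car2-GO | queues: N=0 E=0 S=1 W=1
Step 5 [EW]: N:wait,E:empty,S:wait,W:car3-GO | queues: N=0 E=0 S=1 W=0
Step 6 [EW]: N:wait,E:empty,S:wait,W:empty | queues: N=0 E=0 S=1 W=0
Step 7 [EW]: N:wait,E:empty,S:wait,W:empty | queues: N=0 E=0 S=1 W=0
Step 8 [NS]: N:empty,E:wait,S:car6-GO,W:wait | queues: N=0 E=0 S=0 W=0
Car 4 crosses at step 2

2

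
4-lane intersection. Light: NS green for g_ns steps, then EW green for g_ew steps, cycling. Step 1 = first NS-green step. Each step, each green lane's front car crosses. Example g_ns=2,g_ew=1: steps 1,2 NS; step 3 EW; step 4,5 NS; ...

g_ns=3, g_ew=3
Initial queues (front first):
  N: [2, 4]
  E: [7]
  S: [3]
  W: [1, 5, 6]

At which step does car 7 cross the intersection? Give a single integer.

Step 1 [NS]: N:car2-GO,E:wait,S:car3-GO,W:wait | queues: N=1 E=1 S=0 W=3
Step 2 [NS]: N:car4-GO,E:wait,S:empty,W:wait | queues: N=0 E=1 S=0 W=3
Step 3 [NS]: N:empty,E:wait,S:empty,W:wait | queues: N=0 E=1 S=0 W=3
Step 4 [EW]: N:wait,E:car7-GO,S:wait,W:car1-GO | queues: N=0 E=0 S=0 W=2
Step 5 [EW]: N:wait,E:empty,S:wait,W:car5-GO | queues: N=0 E=0 S=0 W=1
Step 6 [EW]: N:wait,E:empty,S:wait,W:car6-GO | queues: N=0 E=0 S=0 W=0
Car 7 crosses at step 4

4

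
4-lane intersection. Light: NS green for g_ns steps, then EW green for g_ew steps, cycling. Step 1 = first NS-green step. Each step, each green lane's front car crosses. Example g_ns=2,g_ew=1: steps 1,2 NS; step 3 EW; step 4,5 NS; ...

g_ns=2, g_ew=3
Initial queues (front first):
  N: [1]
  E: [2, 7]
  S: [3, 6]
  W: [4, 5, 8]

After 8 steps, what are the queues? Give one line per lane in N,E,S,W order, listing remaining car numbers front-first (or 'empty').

Step 1 [NS]: N:car1-GO,E:wait,S:car3-GO,W:wait | queues: N=0 E=2 S=1 W=3
Step 2 [NS]: N:empty,E:wait,S:car6-GO,W:wait | queues: N=0 E=2 S=0 W=3
Step 3 [EW]: N:wait,E:car2-GO,S:wait,W:car4-GO | queues: N=0 E=1 S=0 W=2
Step 4 [EW]: N:wait,E:car7-GO,S:wait,W:car5-GO | queues: N=0 E=0 S=0 W=1
Step 5 [EW]: N:wait,E:empty,S:wait,W:car8-GO | queues: N=0 E=0 S=0 W=0

N: empty
E: empty
S: empty
W: empty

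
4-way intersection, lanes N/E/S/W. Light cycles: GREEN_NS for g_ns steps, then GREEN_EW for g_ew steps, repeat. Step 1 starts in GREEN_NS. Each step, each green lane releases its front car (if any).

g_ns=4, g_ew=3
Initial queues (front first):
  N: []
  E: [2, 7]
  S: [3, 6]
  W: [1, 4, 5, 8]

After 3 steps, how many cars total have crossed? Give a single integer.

Step 1 [NS]: N:empty,E:wait,S:car3-GO,W:wait | queues: N=0 E=2 S=1 W=4
Step 2 [NS]: N:empty,E:wait,S:car6-GO,W:wait | queues: N=0 E=2 S=0 W=4
Step 3 [NS]: N:empty,E:wait,S:empty,W:wait | queues: N=0 E=2 S=0 W=4
Cars crossed by step 3: 2

Answer: 2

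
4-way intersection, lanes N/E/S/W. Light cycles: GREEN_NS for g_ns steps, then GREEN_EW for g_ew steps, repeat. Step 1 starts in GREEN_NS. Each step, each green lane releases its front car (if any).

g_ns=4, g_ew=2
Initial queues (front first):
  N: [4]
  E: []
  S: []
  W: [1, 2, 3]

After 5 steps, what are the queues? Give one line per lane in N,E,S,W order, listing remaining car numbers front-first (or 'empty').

Step 1 [NS]: N:car4-GO,E:wait,S:empty,W:wait | queues: N=0 E=0 S=0 W=3
Step 2 [NS]: N:empty,E:wait,S:empty,W:wait | queues: N=0 E=0 S=0 W=3
Step 3 [NS]: N:empty,E:wait,S:empty,W:wait | queues: N=0 E=0 S=0 W=3
Step 4 [NS]: N:empty,E:wait,S:empty,W:wait | queues: N=0 E=0 S=0 W=3
Step 5 [EW]: N:wait,E:empty,S:wait,W:car1-GO | queues: N=0 E=0 S=0 W=2

N: empty
E: empty
S: empty
W: 2 3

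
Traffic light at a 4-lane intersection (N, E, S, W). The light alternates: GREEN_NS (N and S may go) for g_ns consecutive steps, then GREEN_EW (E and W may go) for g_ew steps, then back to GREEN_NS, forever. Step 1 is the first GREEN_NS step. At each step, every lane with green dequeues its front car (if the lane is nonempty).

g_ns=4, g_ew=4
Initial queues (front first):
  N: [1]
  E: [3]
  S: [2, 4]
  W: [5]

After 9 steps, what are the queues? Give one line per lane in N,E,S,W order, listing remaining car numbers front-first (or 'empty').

Step 1 [NS]: N:car1-GO,E:wait,S:car2-GO,W:wait | queues: N=0 E=1 S=1 W=1
Step 2 [NS]: N:empty,E:wait,S:car4-GO,W:wait | queues: N=0 E=1 S=0 W=1
Step 3 [NS]: N:empty,E:wait,S:empty,W:wait | queues: N=0 E=1 S=0 W=1
Step 4 [NS]: N:empty,E:wait,S:empty,W:wait | queues: N=0 E=1 S=0 W=1
Step 5 [EW]: N:wait,E:car3-GO,S:wait,W:car5-GO | queues: N=0 E=0 S=0 W=0

N: empty
E: empty
S: empty
W: empty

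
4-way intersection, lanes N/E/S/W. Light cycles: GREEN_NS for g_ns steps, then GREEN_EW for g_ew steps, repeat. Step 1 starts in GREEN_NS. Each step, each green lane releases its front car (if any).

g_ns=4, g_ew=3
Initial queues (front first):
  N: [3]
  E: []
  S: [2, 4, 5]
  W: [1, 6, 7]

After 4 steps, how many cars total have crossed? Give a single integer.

Step 1 [NS]: N:car3-GO,E:wait,S:car2-GO,W:wait | queues: N=0 E=0 S=2 W=3
Step 2 [NS]: N:empty,E:wait,S:car4-GO,W:wait | queues: N=0 E=0 S=1 W=3
Step 3 [NS]: N:empty,E:wait,S:car5-GO,W:wait | queues: N=0 E=0 S=0 W=3
Step 4 [NS]: N:empty,E:wait,S:empty,W:wait | queues: N=0 E=0 S=0 W=3
Cars crossed by step 4: 4

Answer: 4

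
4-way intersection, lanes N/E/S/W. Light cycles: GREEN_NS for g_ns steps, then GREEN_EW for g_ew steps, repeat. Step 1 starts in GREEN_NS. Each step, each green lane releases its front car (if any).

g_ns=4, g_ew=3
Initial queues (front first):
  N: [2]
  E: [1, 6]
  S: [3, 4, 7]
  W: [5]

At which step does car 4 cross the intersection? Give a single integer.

Step 1 [NS]: N:car2-GO,E:wait,S:car3-GO,W:wait | queues: N=0 E=2 S=2 W=1
Step 2 [NS]: N:empty,E:wait,S:car4-GO,W:wait | queues: N=0 E=2 S=1 W=1
Step 3 [NS]: N:empty,E:wait,S:car7-GO,W:wait | queues: N=0 E=2 S=0 W=1
Step 4 [NS]: N:empty,E:wait,S:empty,W:wait | queues: N=0 E=2 S=0 W=1
Step 5 [EW]: N:wait,E:car1-GO,S:wait,W:car5-GO | queues: N=0 E=1 S=0 W=0
Step 6 [EW]: N:wait,E:car6-GO,S:wait,W:empty | queues: N=0 E=0 S=0 W=0
Car 4 crosses at step 2

2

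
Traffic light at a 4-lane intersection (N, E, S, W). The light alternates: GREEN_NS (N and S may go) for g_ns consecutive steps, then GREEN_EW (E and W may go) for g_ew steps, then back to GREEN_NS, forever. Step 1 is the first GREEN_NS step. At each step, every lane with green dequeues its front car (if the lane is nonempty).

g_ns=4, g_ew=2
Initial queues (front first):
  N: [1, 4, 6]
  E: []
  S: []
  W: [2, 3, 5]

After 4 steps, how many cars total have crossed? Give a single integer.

Answer: 3

Derivation:
Step 1 [NS]: N:car1-GO,E:wait,S:empty,W:wait | queues: N=2 E=0 S=0 W=3
Step 2 [NS]: N:car4-GO,E:wait,S:empty,W:wait | queues: N=1 E=0 S=0 W=3
Step 3 [NS]: N:car6-GO,E:wait,S:empty,W:wait | queues: N=0 E=0 S=0 W=3
Step 4 [NS]: N:empty,E:wait,S:empty,W:wait | queues: N=0 E=0 S=0 W=3
Cars crossed by step 4: 3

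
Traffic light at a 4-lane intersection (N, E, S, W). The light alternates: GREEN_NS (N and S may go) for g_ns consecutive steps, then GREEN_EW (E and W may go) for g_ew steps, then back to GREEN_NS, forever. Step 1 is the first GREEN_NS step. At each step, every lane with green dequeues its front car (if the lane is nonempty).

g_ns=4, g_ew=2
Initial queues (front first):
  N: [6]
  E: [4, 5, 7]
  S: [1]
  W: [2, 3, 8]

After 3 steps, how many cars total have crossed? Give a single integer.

Step 1 [NS]: N:car6-GO,E:wait,S:car1-GO,W:wait | queues: N=0 E=3 S=0 W=3
Step 2 [NS]: N:empty,E:wait,S:empty,W:wait | queues: N=0 E=3 S=0 W=3
Step 3 [NS]: N:empty,E:wait,S:empty,W:wait | queues: N=0 E=3 S=0 W=3
Cars crossed by step 3: 2

Answer: 2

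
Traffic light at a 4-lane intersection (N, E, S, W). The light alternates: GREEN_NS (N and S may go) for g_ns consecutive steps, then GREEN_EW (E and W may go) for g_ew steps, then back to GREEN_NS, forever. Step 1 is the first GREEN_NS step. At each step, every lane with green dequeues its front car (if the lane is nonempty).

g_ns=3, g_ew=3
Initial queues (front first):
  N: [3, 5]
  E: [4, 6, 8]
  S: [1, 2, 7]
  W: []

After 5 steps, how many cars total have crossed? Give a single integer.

Step 1 [NS]: N:car3-GO,E:wait,S:car1-GO,W:wait | queues: N=1 E=3 S=2 W=0
Step 2 [NS]: N:car5-GO,E:wait,S:car2-GO,W:wait | queues: N=0 E=3 S=1 W=0
Step 3 [NS]: N:empty,E:wait,S:car7-GO,W:wait | queues: N=0 E=3 S=0 W=0
Step 4 [EW]: N:wait,E:car4-GO,S:wait,W:empty | queues: N=0 E=2 S=0 W=0
Step 5 [EW]: N:wait,E:car6-GO,S:wait,W:empty | queues: N=0 E=1 S=0 W=0
Cars crossed by step 5: 7

Answer: 7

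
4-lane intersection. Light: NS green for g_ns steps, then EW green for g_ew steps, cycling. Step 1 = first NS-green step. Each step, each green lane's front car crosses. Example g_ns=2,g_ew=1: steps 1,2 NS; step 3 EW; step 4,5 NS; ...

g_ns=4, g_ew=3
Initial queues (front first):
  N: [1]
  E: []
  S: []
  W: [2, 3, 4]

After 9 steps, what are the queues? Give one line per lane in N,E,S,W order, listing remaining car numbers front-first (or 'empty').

Step 1 [NS]: N:car1-GO,E:wait,S:empty,W:wait | queues: N=0 E=0 S=0 W=3
Step 2 [NS]: N:empty,E:wait,S:empty,W:wait | queues: N=0 E=0 S=0 W=3
Step 3 [NS]: N:empty,E:wait,S:empty,W:wait | queues: N=0 E=0 S=0 W=3
Step 4 [NS]: N:empty,E:wait,S:empty,W:wait | queues: N=0 E=0 S=0 W=3
Step 5 [EW]: N:wait,E:empty,S:wait,W:car2-GO | queues: N=0 E=0 S=0 W=2
Step 6 [EW]: N:wait,E:empty,S:wait,W:car3-GO | queues: N=0 E=0 S=0 W=1
Step 7 [EW]: N:wait,E:empty,S:wait,W:car4-GO | queues: N=0 E=0 S=0 W=0

N: empty
E: empty
S: empty
W: empty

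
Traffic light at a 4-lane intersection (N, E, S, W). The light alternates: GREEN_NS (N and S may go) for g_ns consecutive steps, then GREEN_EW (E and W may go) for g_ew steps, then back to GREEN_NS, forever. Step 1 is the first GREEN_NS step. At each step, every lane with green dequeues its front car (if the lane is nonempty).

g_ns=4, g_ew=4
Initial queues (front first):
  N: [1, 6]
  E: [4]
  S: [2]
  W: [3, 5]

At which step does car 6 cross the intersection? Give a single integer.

Step 1 [NS]: N:car1-GO,E:wait,S:car2-GO,W:wait | queues: N=1 E=1 S=0 W=2
Step 2 [NS]: N:car6-GO,E:wait,S:empty,W:wait | queues: N=0 E=1 S=0 W=2
Step 3 [NS]: N:empty,E:wait,S:empty,W:wait | queues: N=0 E=1 S=0 W=2
Step 4 [NS]: N:empty,E:wait,S:empty,W:wait | queues: N=0 E=1 S=0 W=2
Step 5 [EW]: N:wait,E:car4-GO,S:wait,W:car3-GO | queues: N=0 E=0 S=0 W=1
Step 6 [EW]: N:wait,E:empty,S:wait,W:car5-GO | queues: N=0 E=0 S=0 W=0
Car 6 crosses at step 2

2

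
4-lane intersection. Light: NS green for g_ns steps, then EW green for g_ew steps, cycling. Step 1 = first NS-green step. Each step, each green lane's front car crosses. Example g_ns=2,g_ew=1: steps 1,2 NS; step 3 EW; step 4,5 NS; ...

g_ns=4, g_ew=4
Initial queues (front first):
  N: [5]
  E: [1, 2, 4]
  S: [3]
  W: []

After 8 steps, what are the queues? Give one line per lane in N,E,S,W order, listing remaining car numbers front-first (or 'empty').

Step 1 [NS]: N:car5-GO,E:wait,S:car3-GO,W:wait | queues: N=0 E=3 S=0 W=0
Step 2 [NS]: N:empty,E:wait,S:empty,W:wait | queues: N=0 E=3 S=0 W=0
Step 3 [NS]: N:empty,E:wait,S:empty,W:wait | queues: N=0 E=3 S=0 W=0
Step 4 [NS]: N:empty,E:wait,S:empty,W:wait | queues: N=0 E=3 S=0 W=0
Step 5 [EW]: N:wait,E:car1-GO,S:wait,W:empty | queues: N=0 E=2 S=0 W=0
Step 6 [EW]: N:wait,E:car2-GO,S:wait,W:empty | queues: N=0 E=1 S=0 W=0
Step 7 [EW]: N:wait,E:car4-GO,S:wait,W:empty | queues: N=0 E=0 S=0 W=0

N: empty
E: empty
S: empty
W: empty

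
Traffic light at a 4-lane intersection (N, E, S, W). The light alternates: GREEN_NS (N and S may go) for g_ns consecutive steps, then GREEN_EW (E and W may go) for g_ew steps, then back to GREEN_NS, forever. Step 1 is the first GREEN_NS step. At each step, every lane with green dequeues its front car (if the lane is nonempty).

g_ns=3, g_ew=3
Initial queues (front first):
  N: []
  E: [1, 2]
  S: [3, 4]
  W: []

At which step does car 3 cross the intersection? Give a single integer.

Step 1 [NS]: N:empty,E:wait,S:car3-GO,W:wait | queues: N=0 E=2 S=1 W=0
Step 2 [NS]: N:empty,E:wait,S:car4-GO,W:wait | queues: N=0 E=2 S=0 W=0
Step 3 [NS]: N:empty,E:wait,S:empty,W:wait | queues: N=0 E=2 S=0 W=0
Step 4 [EW]: N:wait,E:car1-GO,S:wait,W:empty | queues: N=0 E=1 S=0 W=0
Step 5 [EW]: N:wait,E:car2-GO,S:wait,W:empty | queues: N=0 E=0 S=0 W=0
Car 3 crosses at step 1

1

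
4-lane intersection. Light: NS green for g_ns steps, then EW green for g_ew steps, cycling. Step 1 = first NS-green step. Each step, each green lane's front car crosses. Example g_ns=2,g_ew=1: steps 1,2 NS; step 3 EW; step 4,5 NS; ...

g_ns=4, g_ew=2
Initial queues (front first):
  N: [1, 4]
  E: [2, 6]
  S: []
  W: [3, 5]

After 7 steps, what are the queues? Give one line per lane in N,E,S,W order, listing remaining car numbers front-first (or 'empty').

Step 1 [NS]: N:car1-GO,E:wait,S:empty,W:wait | queues: N=1 E=2 S=0 W=2
Step 2 [NS]: N:car4-GO,E:wait,S:empty,W:wait | queues: N=0 E=2 S=0 W=2
Step 3 [NS]: N:empty,E:wait,S:empty,W:wait | queues: N=0 E=2 S=0 W=2
Step 4 [NS]: N:empty,E:wait,S:empty,W:wait | queues: N=0 E=2 S=0 W=2
Step 5 [EW]: N:wait,E:car2-GO,S:wait,W:car3-GO | queues: N=0 E=1 S=0 W=1
Step 6 [EW]: N:wait,E:car6-GO,S:wait,W:car5-GO | queues: N=0 E=0 S=0 W=0

N: empty
E: empty
S: empty
W: empty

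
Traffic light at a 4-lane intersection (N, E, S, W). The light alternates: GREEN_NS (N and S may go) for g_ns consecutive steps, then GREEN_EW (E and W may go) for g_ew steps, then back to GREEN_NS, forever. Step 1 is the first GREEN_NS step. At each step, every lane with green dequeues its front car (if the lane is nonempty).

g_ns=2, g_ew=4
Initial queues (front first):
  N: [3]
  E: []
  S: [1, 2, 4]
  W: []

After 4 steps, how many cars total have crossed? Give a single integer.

Answer: 3

Derivation:
Step 1 [NS]: N:car3-GO,E:wait,S:car1-GO,W:wait | queues: N=0 E=0 S=2 W=0
Step 2 [NS]: N:empty,E:wait,S:car2-GO,W:wait | queues: N=0 E=0 S=1 W=0
Step 3 [EW]: N:wait,E:empty,S:wait,W:empty | queues: N=0 E=0 S=1 W=0
Step 4 [EW]: N:wait,E:empty,S:wait,W:empty | queues: N=0 E=0 S=1 W=0
Cars crossed by step 4: 3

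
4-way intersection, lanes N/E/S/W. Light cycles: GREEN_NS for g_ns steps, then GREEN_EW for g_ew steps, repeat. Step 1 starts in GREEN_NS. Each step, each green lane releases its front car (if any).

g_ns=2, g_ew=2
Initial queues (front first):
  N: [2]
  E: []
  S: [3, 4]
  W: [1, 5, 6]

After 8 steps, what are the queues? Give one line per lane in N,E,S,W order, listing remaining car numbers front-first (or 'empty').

Step 1 [NS]: N:car2-GO,E:wait,S:car3-GO,W:wait | queues: N=0 E=0 S=1 W=3
Step 2 [NS]: N:empty,E:wait,S:car4-GO,W:wait | queues: N=0 E=0 S=0 W=3
Step 3 [EW]: N:wait,E:empty,S:wait,W:car1-GO | queues: N=0 E=0 S=0 W=2
Step 4 [EW]: N:wait,E:empty,S:wait,W:car5-GO | queues: N=0 E=0 S=0 W=1
Step 5 [NS]: N:empty,E:wait,S:empty,W:wait | queues: N=0 E=0 S=0 W=1
Step 6 [NS]: N:empty,E:wait,S:empty,W:wait | queues: N=0 E=0 S=0 W=1
Step 7 [EW]: N:wait,E:empty,S:wait,W:car6-GO | queues: N=0 E=0 S=0 W=0

N: empty
E: empty
S: empty
W: empty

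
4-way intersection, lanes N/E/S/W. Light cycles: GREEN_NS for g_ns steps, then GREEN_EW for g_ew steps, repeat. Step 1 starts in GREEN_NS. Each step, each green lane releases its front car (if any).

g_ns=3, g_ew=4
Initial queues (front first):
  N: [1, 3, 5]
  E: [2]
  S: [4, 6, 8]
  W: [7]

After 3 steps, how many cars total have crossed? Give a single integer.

Answer: 6

Derivation:
Step 1 [NS]: N:car1-GO,E:wait,S:car4-GO,W:wait | queues: N=2 E=1 S=2 W=1
Step 2 [NS]: N:car3-GO,E:wait,S:car6-GO,W:wait | queues: N=1 E=1 S=1 W=1
Step 3 [NS]: N:car5-GO,E:wait,S:car8-GO,W:wait | queues: N=0 E=1 S=0 W=1
Cars crossed by step 3: 6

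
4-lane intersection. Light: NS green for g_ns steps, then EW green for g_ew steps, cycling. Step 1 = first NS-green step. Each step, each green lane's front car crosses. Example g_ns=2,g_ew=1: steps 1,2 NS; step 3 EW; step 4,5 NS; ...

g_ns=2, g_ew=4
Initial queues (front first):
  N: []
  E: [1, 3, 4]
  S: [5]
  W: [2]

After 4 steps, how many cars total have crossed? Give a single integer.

Answer: 4

Derivation:
Step 1 [NS]: N:empty,E:wait,S:car5-GO,W:wait | queues: N=0 E=3 S=0 W=1
Step 2 [NS]: N:empty,E:wait,S:empty,W:wait | queues: N=0 E=3 S=0 W=1
Step 3 [EW]: N:wait,E:car1-GO,S:wait,W:car2-GO | queues: N=0 E=2 S=0 W=0
Step 4 [EW]: N:wait,E:car3-GO,S:wait,W:empty | queues: N=0 E=1 S=0 W=0
Cars crossed by step 4: 4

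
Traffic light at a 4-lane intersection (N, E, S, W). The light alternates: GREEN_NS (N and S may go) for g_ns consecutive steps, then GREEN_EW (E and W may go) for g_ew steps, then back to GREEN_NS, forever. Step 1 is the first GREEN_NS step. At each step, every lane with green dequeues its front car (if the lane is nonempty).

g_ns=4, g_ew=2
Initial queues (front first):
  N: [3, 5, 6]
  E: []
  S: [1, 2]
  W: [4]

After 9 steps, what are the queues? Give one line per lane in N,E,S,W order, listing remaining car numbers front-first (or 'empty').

Step 1 [NS]: N:car3-GO,E:wait,S:car1-GO,W:wait | queues: N=2 E=0 S=1 W=1
Step 2 [NS]: N:car5-GO,E:wait,S:car2-GO,W:wait | queues: N=1 E=0 S=0 W=1
Step 3 [NS]: N:car6-GO,E:wait,S:empty,W:wait | queues: N=0 E=0 S=0 W=1
Step 4 [NS]: N:empty,E:wait,S:empty,W:wait | queues: N=0 E=0 S=0 W=1
Step 5 [EW]: N:wait,E:empty,S:wait,W:car4-GO | queues: N=0 E=0 S=0 W=0

N: empty
E: empty
S: empty
W: empty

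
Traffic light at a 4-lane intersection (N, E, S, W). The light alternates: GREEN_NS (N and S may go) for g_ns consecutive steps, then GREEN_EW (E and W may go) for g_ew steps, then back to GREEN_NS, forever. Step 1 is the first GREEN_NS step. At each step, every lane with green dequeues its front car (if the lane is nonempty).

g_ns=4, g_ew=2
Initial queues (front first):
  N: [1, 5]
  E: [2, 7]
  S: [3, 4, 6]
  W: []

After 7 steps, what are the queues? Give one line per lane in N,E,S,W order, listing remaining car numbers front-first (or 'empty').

Step 1 [NS]: N:car1-GO,E:wait,S:car3-GO,W:wait | queues: N=1 E=2 S=2 W=0
Step 2 [NS]: N:car5-GO,E:wait,S:car4-GO,W:wait | queues: N=0 E=2 S=1 W=0
Step 3 [NS]: N:empty,E:wait,S:car6-GO,W:wait | queues: N=0 E=2 S=0 W=0
Step 4 [NS]: N:empty,E:wait,S:empty,W:wait | queues: N=0 E=2 S=0 W=0
Step 5 [EW]: N:wait,E:car2-GO,S:wait,W:empty | queues: N=0 E=1 S=0 W=0
Step 6 [EW]: N:wait,E:car7-GO,S:wait,W:empty | queues: N=0 E=0 S=0 W=0

N: empty
E: empty
S: empty
W: empty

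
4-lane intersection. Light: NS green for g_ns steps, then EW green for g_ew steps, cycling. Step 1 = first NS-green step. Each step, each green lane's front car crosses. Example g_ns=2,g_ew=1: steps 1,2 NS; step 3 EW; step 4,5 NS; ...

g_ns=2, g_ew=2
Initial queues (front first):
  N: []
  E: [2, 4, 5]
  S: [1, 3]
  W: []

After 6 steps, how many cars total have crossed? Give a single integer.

Answer: 4

Derivation:
Step 1 [NS]: N:empty,E:wait,S:car1-GO,W:wait | queues: N=0 E=3 S=1 W=0
Step 2 [NS]: N:empty,E:wait,S:car3-GO,W:wait | queues: N=0 E=3 S=0 W=0
Step 3 [EW]: N:wait,E:car2-GO,S:wait,W:empty | queues: N=0 E=2 S=0 W=0
Step 4 [EW]: N:wait,E:car4-GO,S:wait,W:empty | queues: N=0 E=1 S=0 W=0
Step 5 [NS]: N:empty,E:wait,S:empty,W:wait | queues: N=0 E=1 S=0 W=0
Step 6 [NS]: N:empty,E:wait,S:empty,W:wait | queues: N=0 E=1 S=0 W=0
Cars crossed by step 6: 4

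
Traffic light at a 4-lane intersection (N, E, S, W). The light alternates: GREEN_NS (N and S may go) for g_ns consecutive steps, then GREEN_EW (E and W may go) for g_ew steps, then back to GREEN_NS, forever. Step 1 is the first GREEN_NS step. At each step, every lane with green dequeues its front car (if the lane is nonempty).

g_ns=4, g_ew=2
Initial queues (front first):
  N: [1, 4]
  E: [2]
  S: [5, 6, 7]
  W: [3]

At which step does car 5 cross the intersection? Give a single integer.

Step 1 [NS]: N:car1-GO,E:wait,S:car5-GO,W:wait | queues: N=1 E=1 S=2 W=1
Step 2 [NS]: N:car4-GO,E:wait,S:car6-GO,W:wait | queues: N=0 E=1 S=1 W=1
Step 3 [NS]: N:empty,E:wait,S:car7-GO,W:wait | queues: N=0 E=1 S=0 W=1
Step 4 [NS]: N:empty,E:wait,S:empty,W:wait | queues: N=0 E=1 S=0 W=1
Step 5 [EW]: N:wait,E:car2-GO,S:wait,W:car3-GO | queues: N=0 E=0 S=0 W=0
Car 5 crosses at step 1

1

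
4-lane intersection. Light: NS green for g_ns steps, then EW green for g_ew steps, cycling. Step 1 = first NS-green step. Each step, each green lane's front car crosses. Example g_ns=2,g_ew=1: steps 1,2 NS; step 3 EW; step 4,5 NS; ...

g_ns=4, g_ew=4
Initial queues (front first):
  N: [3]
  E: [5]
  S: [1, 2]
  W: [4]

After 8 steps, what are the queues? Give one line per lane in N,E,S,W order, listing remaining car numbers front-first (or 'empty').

Step 1 [NS]: N:car3-GO,E:wait,S:car1-GO,W:wait | queues: N=0 E=1 S=1 W=1
Step 2 [NS]: N:empty,E:wait,S:car2-GO,W:wait | queues: N=0 E=1 S=0 W=1
Step 3 [NS]: N:empty,E:wait,S:empty,W:wait | queues: N=0 E=1 S=0 W=1
Step 4 [NS]: N:empty,E:wait,S:empty,W:wait | queues: N=0 E=1 S=0 W=1
Step 5 [EW]: N:wait,E:car5-GO,S:wait,W:car4-GO | queues: N=0 E=0 S=0 W=0

N: empty
E: empty
S: empty
W: empty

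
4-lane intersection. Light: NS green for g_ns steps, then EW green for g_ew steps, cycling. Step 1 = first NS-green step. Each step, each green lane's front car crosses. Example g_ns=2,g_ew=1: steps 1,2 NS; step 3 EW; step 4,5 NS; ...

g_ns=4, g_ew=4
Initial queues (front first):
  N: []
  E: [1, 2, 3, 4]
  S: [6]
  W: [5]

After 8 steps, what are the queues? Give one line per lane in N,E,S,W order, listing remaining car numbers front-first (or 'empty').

Step 1 [NS]: N:empty,E:wait,S:car6-GO,W:wait | queues: N=0 E=4 S=0 W=1
Step 2 [NS]: N:empty,E:wait,S:empty,W:wait | queues: N=0 E=4 S=0 W=1
Step 3 [NS]: N:empty,E:wait,S:empty,W:wait | queues: N=0 E=4 S=0 W=1
Step 4 [NS]: N:empty,E:wait,S:empty,W:wait | queues: N=0 E=4 S=0 W=1
Step 5 [EW]: N:wait,E:car1-GO,S:wait,W:car5-GO | queues: N=0 E=3 S=0 W=0
Step 6 [EW]: N:wait,E:car2-GO,S:wait,W:empty | queues: N=0 E=2 S=0 W=0
Step 7 [EW]: N:wait,E:car3-GO,S:wait,W:empty | queues: N=0 E=1 S=0 W=0
Step 8 [EW]: N:wait,E:car4-GO,S:wait,W:empty | queues: N=0 E=0 S=0 W=0

N: empty
E: empty
S: empty
W: empty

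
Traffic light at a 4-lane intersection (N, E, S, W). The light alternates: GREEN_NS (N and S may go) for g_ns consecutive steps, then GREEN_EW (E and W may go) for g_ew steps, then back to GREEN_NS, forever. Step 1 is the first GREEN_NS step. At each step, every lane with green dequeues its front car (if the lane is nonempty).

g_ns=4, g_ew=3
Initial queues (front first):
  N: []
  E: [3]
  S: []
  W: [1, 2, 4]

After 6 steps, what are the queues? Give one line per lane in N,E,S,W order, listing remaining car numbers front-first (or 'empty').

Step 1 [NS]: N:empty,E:wait,S:empty,W:wait | queues: N=0 E=1 S=0 W=3
Step 2 [NS]: N:empty,E:wait,S:empty,W:wait | queues: N=0 E=1 S=0 W=3
Step 3 [NS]: N:empty,E:wait,S:empty,W:wait | queues: N=0 E=1 S=0 W=3
Step 4 [NS]: N:empty,E:wait,S:empty,W:wait | queues: N=0 E=1 S=0 W=3
Step 5 [EW]: N:wait,E:car3-GO,S:wait,W:car1-GO | queues: N=0 E=0 S=0 W=2
Step 6 [EW]: N:wait,E:empty,S:wait,W:car2-GO | queues: N=0 E=0 S=0 W=1

N: empty
E: empty
S: empty
W: 4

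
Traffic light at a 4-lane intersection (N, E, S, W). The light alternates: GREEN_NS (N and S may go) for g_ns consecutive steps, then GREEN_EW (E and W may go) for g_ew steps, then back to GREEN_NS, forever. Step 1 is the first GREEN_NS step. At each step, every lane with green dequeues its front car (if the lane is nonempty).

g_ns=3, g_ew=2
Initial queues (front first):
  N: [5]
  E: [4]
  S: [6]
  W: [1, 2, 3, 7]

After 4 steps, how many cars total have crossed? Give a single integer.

Step 1 [NS]: N:car5-GO,E:wait,S:car6-GO,W:wait | queues: N=0 E=1 S=0 W=4
Step 2 [NS]: N:empty,E:wait,S:empty,W:wait | queues: N=0 E=1 S=0 W=4
Step 3 [NS]: N:empty,E:wait,S:empty,W:wait | queues: N=0 E=1 S=0 W=4
Step 4 [EW]: N:wait,E:car4-GO,S:wait,W:car1-GO | queues: N=0 E=0 S=0 W=3
Cars crossed by step 4: 4

Answer: 4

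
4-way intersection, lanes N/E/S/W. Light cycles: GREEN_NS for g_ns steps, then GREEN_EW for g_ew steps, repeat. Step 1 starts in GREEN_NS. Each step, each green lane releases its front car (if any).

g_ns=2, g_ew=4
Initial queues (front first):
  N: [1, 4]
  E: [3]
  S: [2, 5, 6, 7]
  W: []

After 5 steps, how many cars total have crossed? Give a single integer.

Answer: 5

Derivation:
Step 1 [NS]: N:car1-GO,E:wait,S:car2-GO,W:wait | queues: N=1 E=1 S=3 W=0
Step 2 [NS]: N:car4-GO,E:wait,S:car5-GO,W:wait | queues: N=0 E=1 S=2 W=0
Step 3 [EW]: N:wait,E:car3-GO,S:wait,W:empty | queues: N=0 E=0 S=2 W=0
Step 4 [EW]: N:wait,E:empty,S:wait,W:empty | queues: N=0 E=0 S=2 W=0
Step 5 [EW]: N:wait,E:empty,S:wait,W:empty | queues: N=0 E=0 S=2 W=0
Cars crossed by step 5: 5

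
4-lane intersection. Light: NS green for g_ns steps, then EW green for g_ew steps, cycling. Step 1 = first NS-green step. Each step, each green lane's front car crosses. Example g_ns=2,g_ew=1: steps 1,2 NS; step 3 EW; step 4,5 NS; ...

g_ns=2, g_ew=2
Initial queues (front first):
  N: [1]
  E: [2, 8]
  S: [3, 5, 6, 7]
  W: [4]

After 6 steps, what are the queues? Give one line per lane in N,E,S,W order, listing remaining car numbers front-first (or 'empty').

Step 1 [NS]: N:car1-GO,E:wait,S:car3-GO,W:wait | queues: N=0 E=2 S=3 W=1
Step 2 [NS]: N:empty,E:wait,S:car5-GO,W:wait | queues: N=0 E=2 S=2 W=1
Step 3 [EW]: N:wait,E:car2-GO,S:wait,W:car4-GO | queues: N=0 E=1 S=2 W=0
Step 4 [EW]: N:wait,E:car8-GO,S:wait,W:empty | queues: N=0 E=0 S=2 W=0
Step 5 [NS]: N:empty,E:wait,S:car6-GO,W:wait | queues: N=0 E=0 S=1 W=0
Step 6 [NS]: N:empty,E:wait,S:car7-GO,W:wait | queues: N=0 E=0 S=0 W=0

N: empty
E: empty
S: empty
W: empty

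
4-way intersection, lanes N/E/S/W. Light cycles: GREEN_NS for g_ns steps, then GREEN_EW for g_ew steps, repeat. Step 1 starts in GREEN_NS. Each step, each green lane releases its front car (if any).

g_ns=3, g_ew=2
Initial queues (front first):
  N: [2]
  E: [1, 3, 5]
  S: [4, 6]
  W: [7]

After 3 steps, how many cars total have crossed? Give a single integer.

Answer: 3

Derivation:
Step 1 [NS]: N:car2-GO,E:wait,S:car4-GO,W:wait | queues: N=0 E=3 S=1 W=1
Step 2 [NS]: N:empty,E:wait,S:car6-GO,W:wait | queues: N=0 E=3 S=0 W=1
Step 3 [NS]: N:empty,E:wait,S:empty,W:wait | queues: N=0 E=3 S=0 W=1
Cars crossed by step 3: 3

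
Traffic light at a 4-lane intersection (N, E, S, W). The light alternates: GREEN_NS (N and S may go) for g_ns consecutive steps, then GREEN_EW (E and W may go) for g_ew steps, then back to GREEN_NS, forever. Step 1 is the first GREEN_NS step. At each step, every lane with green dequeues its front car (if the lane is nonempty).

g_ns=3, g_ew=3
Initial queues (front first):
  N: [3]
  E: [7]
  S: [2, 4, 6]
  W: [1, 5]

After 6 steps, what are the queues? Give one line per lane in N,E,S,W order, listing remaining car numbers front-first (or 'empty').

Step 1 [NS]: N:car3-GO,E:wait,S:car2-GO,W:wait | queues: N=0 E=1 S=2 W=2
Step 2 [NS]: N:empty,E:wait,S:car4-GO,W:wait | queues: N=0 E=1 S=1 W=2
Step 3 [NS]: N:empty,E:wait,S:car6-GO,W:wait | queues: N=0 E=1 S=0 W=2
Step 4 [EW]: N:wait,E:car7-GO,S:wait,W:car1-GO | queues: N=0 E=0 S=0 W=1
Step 5 [EW]: N:wait,E:empty,S:wait,W:car5-GO | queues: N=0 E=0 S=0 W=0

N: empty
E: empty
S: empty
W: empty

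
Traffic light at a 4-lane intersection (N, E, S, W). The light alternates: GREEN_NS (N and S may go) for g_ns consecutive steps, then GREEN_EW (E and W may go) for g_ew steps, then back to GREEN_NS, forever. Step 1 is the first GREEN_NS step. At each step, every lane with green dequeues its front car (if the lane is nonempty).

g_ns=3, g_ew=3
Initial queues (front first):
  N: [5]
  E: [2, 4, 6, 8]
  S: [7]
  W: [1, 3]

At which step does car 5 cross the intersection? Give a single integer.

Step 1 [NS]: N:car5-GO,E:wait,S:car7-GO,W:wait | queues: N=0 E=4 S=0 W=2
Step 2 [NS]: N:empty,E:wait,S:empty,W:wait | queues: N=0 E=4 S=0 W=2
Step 3 [NS]: N:empty,E:wait,S:empty,W:wait | queues: N=0 E=4 S=0 W=2
Step 4 [EW]: N:wait,E:car2-GO,S:wait,W:car1-GO | queues: N=0 E=3 S=0 W=1
Step 5 [EW]: N:wait,E:car4-GO,S:wait,W:car3-GO | queues: N=0 E=2 S=0 W=0
Step 6 [EW]: N:wait,E:car6-GO,S:wait,W:empty | queues: N=0 E=1 S=0 W=0
Step 7 [NS]: N:empty,E:wait,S:empty,W:wait | queues: N=0 E=1 S=0 W=0
Step 8 [NS]: N:empty,E:wait,S:empty,W:wait | queues: N=0 E=1 S=0 W=0
Step 9 [NS]: N:empty,E:wait,S:empty,W:wait | queues: N=0 E=1 S=0 W=0
Step 10 [EW]: N:wait,E:car8-GO,S:wait,W:empty | queues: N=0 E=0 S=0 W=0
Car 5 crosses at step 1

1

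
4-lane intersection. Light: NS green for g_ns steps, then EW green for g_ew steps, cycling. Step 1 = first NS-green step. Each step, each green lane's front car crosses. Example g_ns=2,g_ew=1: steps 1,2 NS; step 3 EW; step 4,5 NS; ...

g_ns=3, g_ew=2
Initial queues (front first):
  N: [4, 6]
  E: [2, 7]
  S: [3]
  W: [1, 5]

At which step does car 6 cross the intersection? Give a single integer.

Step 1 [NS]: N:car4-GO,E:wait,S:car3-GO,W:wait | queues: N=1 E=2 S=0 W=2
Step 2 [NS]: N:car6-GO,E:wait,S:empty,W:wait | queues: N=0 E=2 S=0 W=2
Step 3 [NS]: N:empty,E:wait,S:empty,W:wait | queues: N=0 E=2 S=0 W=2
Step 4 [EW]: N:wait,E:car2-GO,S:wait,W:car1-GO | queues: N=0 E=1 S=0 W=1
Step 5 [EW]: N:wait,E:car7-GO,S:wait,W:car5-GO | queues: N=0 E=0 S=0 W=0
Car 6 crosses at step 2

2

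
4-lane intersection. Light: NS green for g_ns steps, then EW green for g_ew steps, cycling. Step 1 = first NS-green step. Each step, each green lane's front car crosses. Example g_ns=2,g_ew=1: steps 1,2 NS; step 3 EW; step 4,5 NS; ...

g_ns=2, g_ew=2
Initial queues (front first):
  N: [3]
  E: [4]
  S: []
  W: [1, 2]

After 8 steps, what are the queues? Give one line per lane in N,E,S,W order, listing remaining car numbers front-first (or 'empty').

Step 1 [NS]: N:car3-GO,E:wait,S:empty,W:wait | queues: N=0 E=1 S=0 W=2
Step 2 [NS]: N:empty,E:wait,S:empty,W:wait | queues: N=0 E=1 S=0 W=2
Step 3 [EW]: N:wait,E:car4-GO,S:wait,W:car1-GO | queues: N=0 E=0 S=0 W=1
Step 4 [EW]: N:wait,E:empty,S:wait,W:car2-GO | queues: N=0 E=0 S=0 W=0

N: empty
E: empty
S: empty
W: empty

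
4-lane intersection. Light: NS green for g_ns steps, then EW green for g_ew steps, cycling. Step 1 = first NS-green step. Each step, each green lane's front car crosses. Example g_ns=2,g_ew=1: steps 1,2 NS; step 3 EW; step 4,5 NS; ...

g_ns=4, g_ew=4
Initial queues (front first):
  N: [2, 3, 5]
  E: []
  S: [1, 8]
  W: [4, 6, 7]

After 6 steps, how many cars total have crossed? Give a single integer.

Step 1 [NS]: N:car2-GO,E:wait,S:car1-GO,W:wait | queues: N=2 E=0 S=1 W=3
Step 2 [NS]: N:car3-GO,E:wait,S:car8-GO,W:wait | queues: N=1 E=0 S=0 W=3
Step 3 [NS]: N:car5-GO,E:wait,S:empty,W:wait | queues: N=0 E=0 S=0 W=3
Step 4 [NS]: N:empty,E:wait,S:empty,W:wait | queues: N=0 E=0 S=0 W=3
Step 5 [EW]: N:wait,E:empty,S:wait,W:car4-GO | queues: N=0 E=0 S=0 W=2
Step 6 [EW]: N:wait,E:empty,S:wait,W:car6-GO | queues: N=0 E=0 S=0 W=1
Cars crossed by step 6: 7

Answer: 7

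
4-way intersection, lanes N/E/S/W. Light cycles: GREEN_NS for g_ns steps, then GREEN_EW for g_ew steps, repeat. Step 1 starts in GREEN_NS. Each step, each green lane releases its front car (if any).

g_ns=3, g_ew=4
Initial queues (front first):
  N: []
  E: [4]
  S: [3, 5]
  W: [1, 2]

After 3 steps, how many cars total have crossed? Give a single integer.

Step 1 [NS]: N:empty,E:wait,S:car3-GO,W:wait | queues: N=0 E=1 S=1 W=2
Step 2 [NS]: N:empty,E:wait,S:car5-GO,W:wait | queues: N=0 E=1 S=0 W=2
Step 3 [NS]: N:empty,E:wait,S:empty,W:wait | queues: N=0 E=1 S=0 W=2
Cars crossed by step 3: 2

Answer: 2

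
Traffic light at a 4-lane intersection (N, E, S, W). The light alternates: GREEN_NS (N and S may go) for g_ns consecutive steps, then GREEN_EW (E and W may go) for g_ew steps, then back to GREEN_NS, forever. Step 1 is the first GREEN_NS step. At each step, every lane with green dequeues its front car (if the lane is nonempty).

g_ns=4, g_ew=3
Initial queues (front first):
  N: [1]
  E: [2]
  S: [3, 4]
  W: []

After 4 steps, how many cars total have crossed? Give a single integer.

Answer: 3

Derivation:
Step 1 [NS]: N:car1-GO,E:wait,S:car3-GO,W:wait | queues: N=0 E=1 S=1 W=0
Step 2 [NS]: N:empty,E:wait,S:car4-GO,W:wait | queues: N=0 E=1 S=0 W=0
Step 3 [NS]: N:empty,E:wait,S:empty,W:wait | queues: N=0 E=1 S=0 W=0
Step 4 [NS]: N:empty,E:wait,S:empty,W:wait | queues: N=0 E=1 S=0 W=0
Cars crossed by step 4: 3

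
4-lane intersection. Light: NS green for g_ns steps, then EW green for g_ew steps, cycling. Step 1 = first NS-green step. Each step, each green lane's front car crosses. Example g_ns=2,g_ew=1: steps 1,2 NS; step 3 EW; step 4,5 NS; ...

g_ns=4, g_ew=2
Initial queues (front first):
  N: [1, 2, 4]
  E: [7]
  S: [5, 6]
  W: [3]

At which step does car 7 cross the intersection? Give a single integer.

Step 1 [NS]: N:car1-GO,E:wait,S:car5-GO,W:wait | queues: N=2 E=1 S=1 W=1
Step 2 [NS]: N:car2-GO,E:wait,S:car6-GO,W:wait | queues: N=1 E=1 S=0 W=1
Step 3 [NS]: N:car4-GO,E:wait,S:empty,W:wait | queues: N=0 E=1 S=0 W=1
Step 4 [NS]: N:empty,E:wait,S:empty,W:wait | queues: N=0 E=1 S=0 W=1
Step 5 [EW]: N:wait,E:car7-GO,S:wait,W:car3-GO | queues: N=0 E=0 S=0 W=0
Car 7 crosses at step 5

5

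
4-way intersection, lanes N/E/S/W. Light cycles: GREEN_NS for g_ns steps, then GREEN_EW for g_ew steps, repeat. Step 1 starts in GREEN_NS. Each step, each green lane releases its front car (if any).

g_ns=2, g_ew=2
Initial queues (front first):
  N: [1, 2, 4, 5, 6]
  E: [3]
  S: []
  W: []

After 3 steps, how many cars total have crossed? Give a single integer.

Step 1 [NS]: N:car1-GO,E:wait,S:empty,W:wait | queues: N=4 E=1 S=0 W=0
Step 2 [NS]: N:car2-GO,E:wait,S:empty,W:wait | queues: N=3 E=1 S=0 W=0
Step 3 [EW]: N:wait,E:car3-GO,S:wait,W:empty | queues: N=3 E=0 S=0 W=0
Cars crossed by step 3: 3

Answer: 3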